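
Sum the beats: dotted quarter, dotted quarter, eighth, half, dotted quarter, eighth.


Working:
Beat values:
  dotted quarter = 1.5 beats
  dotted quarter = 1.5 beats
  eighth = 0.5 beats
  half = 2 beats
  dotted quarter = 1.5 beats
  eighth = 0.5 beats
Sum = 1.5 + 1.5 + 0.5 + 2 + 1.5 + 0.5
= 7.5 beats


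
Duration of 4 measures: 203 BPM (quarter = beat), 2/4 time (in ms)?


Quarter-note beat duration = 60000 / 203 ms
Beats per measure (2/4) = 2
One measure = 2 × 60000 / 203 = 120000 / 203 ms
4 measures = 4 × 120000 / 203 = 480000 / 203
= 2364.5 ms


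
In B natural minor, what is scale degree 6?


Natural minor scale pattern: W-H-W-W-H-W-W (2-1-2-2-1-2-2 semitones)
Starting from B:
  B + 2 semitones → C#
  C# + 1 semitone → D
  D + 2 semitones → E
  E + 2 semitones → F#
  F# + 1 semitone → G
  G + 2 semitones → A
  A + 2 semitones → B
Scale: B C# D E F# G A
Degree 6 = G


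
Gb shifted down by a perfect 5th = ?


Solution.
perfect 5th: 5 letter names, 7 semitones
Letter: G - 4 → C
Pitch: Gb - 7 semitones, spelled as a C → Cb
= Cb


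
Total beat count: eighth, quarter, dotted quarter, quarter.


Let's work it out.
Beat values:
  eighth = 0.5 beats
  quarter = 1 beat
  dotted quarter = 1.5 beats
  quarter = 1 beat
Sum = 0.5 + 1 + 1.5 + 1
= 4 beats


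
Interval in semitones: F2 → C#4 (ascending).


Let's work it out.
Absolute semitone position = octave×12 + chromatic position
F2: 2×12 + 5 = 29
C#4: 4×12 + 1 = 49
Difference = 49 - 29 = 20
= 20 semitones


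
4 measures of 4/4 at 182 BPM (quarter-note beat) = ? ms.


Let's work it out.
Quarter-note beat duration = 60000 / 182 ms
Beats per measure (4/4) = 4
One measure = 4 × 60000 / 182 = 240000 / 182 ms
4 measures = 4 × 240000 / 182 = 960000 / 182
= 5274.7 ms


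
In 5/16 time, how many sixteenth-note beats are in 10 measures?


Reasoning:
Time signature 5/16: the bottom number 16 means the sixteenth note gets one count
The top number 5 means 5 sixteenth-note beats per measure
Total = 5 × 10 measures
= 50 sixteenth-note beats


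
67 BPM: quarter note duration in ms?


Working:
One quarter-note beat = 60000 / BPM = 60000 / 67 ms
Duration = 60000 / 67
= 895.5 ms


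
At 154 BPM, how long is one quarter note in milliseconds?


Step by step:
One quarter-note beat = 60000 / BPM = 60000 / 154 ms
Duration = 60000 / 154
= 389.6 ms


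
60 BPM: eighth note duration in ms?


Working:
One quarter-note beat = 60000 / BPM = 60000 / 60 ms
Eighth note = 1/2 × quarter note
Duration = 1/2 × 60000 / 60 = 30000 / 60
= 500.0 ms


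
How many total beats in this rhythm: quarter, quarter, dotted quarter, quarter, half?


Solution.
Beat values:
  quarter = 1 beat
  quarter = 1 beat
  dotted quarter = 1.5 beats
  quarter = 1 beat
  half = 2 beats
Sum = 1 + 1 + 1.5 + 1 + 2
= 6.5 beats


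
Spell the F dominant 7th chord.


Reasoning:
Dominant 7th chord = root + major 3rd + perfect 5th + minor 7th
Seventh chords stack in thirds, so the letter names are F-A-C-E
Root: F
Major 3rd above F: A
Perfect 5th above F: C
Minor 7th above F: Eb
Chord = F A C Eb


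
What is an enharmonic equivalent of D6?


Let's work it out.
Enharmonic notes sound the same pitch but are spelled with different letter names
D and Ebb name the same pitch class
= Ebb6


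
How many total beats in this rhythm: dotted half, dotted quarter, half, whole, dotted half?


Working:
Beat values:
  dotted half = 3 beats
  dotted quarter = 1.5 beats
  half = 2 beats
  whole = 4 beats
  dotted half = 3 beats
Sum = 3 + 1.5 + 2 + 4 + 3
= 13.5 beats


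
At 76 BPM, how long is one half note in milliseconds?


Let's work it out.
One quarter-note beat = 60000 / BPM = 60000 / 76 ms
Half note = 2 × quarter note
Duration = 2 × 60000 / 76 = 120000 / 76
= 1578.9 ms


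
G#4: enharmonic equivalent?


Enharmonic notes sound the same pitch but are spelled with different letter names
G# and Ab name the same pitch class
= Ab4


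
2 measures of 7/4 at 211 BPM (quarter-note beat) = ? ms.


Working:
Quarter-note beat duration = 60000 / 211 ms
Beats per measure (7/4) = 7
One measure = 7 × 60000 / 211 = 420000 / 211 ms
2 measures = 2 × 420000 / 211 = 840000 / 211
= 3981.0 ms


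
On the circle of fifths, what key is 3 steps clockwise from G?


Step by step:
Each clockwise step on the circle of fifths moves up a perfect 5th
From G: G → D → A → E
= E


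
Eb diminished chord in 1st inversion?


Step by step:
Root position: Eb Gb Bbb
1st inversion: move root up an octave
Bass note: Gb
Notes (bottom to top) = Gb Bbb Eb


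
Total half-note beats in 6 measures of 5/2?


Working:
Time signature 5/2: the bottom number 2 means the half note gets one count
The top number 5 means 5 half-note beats per measure
Total = 5 × 6 measures
= 30 half-note beats


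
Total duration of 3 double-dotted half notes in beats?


Step by step:
Base half note = 2 beats
Dot 1 adds half the previous value: +1
Dot 2 adds half the previous value: +1/2
One double-dotted half = 2 + 1 + 1/2 = 7/2
3 of them = 3 × 7/2 = 21/2
= 21/2 beats


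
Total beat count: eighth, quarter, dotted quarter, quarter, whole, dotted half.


Beat values:
  eighth = 0.5 beats
  quarter = 1 beat
  dotted quarter = 1.5 beats
  quarter = 1 beat
  whole = 4 beats
  dotted half = 3 beats
Sum = 0.5 + 1 + 1.5 + 1 + 4 + 3
= 11 beats


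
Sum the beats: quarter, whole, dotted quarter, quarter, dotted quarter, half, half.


Beat values:
  quarter = 1 beat
  whole = 4 beats
  dotted quarter = 1.5 beats
  quarter = 1 beat
  dotted quarter = 1.5 beats
  half = 2 beats
  half = 2 beats
Sum = 1 + 4 + 1.5 + 1 + 1.5 + 2 + 2
= 13 beats


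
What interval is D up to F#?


Letter names: D → F spans 3 letter names → a 3rd
Semitones: D → F# = 4 half-steps
A 3rd of 4 semitones is a major 3rd
= major 3rd


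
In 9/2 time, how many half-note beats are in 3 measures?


Time signature 9/2: the bottom number 2 means the half note gets one count
The top number 9 means 9 half-note beats per measure
Total = 9 × 3 measures
= 27 half-note beats


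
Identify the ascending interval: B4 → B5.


Solution.
Letter names: B → B spans 8 letter names → an octave
Semitones: B4 → B5 = 12 half-steps
An octave of 12 semitones is a perfect octave
= perfect octave


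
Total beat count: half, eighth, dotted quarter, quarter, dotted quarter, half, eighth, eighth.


Working:
Beat values:
  half = 2 beats
  eighth = 0.5 beats
  dotted quarter = 1.5 beats
  quarter = 1 beat
  dotted quarter = 1.5 beats
  half = 2 beats
  eighth = 0.5 beats
  eighth = 0.5 beats
Sum = 2 + 0.5 + 1.5 + 1 + 1.5 + 2 + 0.5 + 0.5
= 9.5 beats


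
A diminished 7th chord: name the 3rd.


Step by step:
Diminished 7th chord = root + minor 3rd + diminished 5th + diminished 7th
Seventh chords stack in thirds, so the letter names are A-C-E-G
Root: A
Minor 3rd above A: C
Diminished 5th above A: Eb
Diminished 7th above A: Gb
The 3rd = C


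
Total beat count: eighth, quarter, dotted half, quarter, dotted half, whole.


Step by step:
Beat values:
  eighth = 0.5 beats
  quarter = 1 beat
  dotted half = 3 beats
  quarter = 1 beat
  dotted half = 3 beats
  whole = 4 beats
Sum = 0.5 + 1 + 3 + 1 + 3 + 4
= 12.5 beats


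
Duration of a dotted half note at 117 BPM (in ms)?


Solution.
One quarter-note beat = 60000 / BPM = 60000 / 117 ms
Dotted half note = 3 × quarter note
Duration = 3 × 60000 / 117 = 180000 / 117
= 1538.5 ms


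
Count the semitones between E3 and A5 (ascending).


Absolute semitone position = octave×12 + chromatic position
E3: 3×12 + 4 = 40
A5: 5×12 + 9 = 69
Difference = 69 - 40 = 29
= 29 semitones


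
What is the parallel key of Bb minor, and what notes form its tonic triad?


Working:
Parallel keys share the same tonic but differ in mode
Bb minor → parallel is Bb major
Tonic triad of Bb major = Bb D F
= Bb major; triad = Bb D F


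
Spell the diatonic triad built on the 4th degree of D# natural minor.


Step by step:
D# natural minor scale: D# E# F# G# A# B C#
Diatonic triad on degree 4 stacks scale notes 4, 6, 1: G# B D#
G#→B = 3 semitones; G#→D# = 7 semitones → minor triad
= G# B D# (minor)


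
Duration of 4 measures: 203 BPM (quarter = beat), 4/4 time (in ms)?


Quarter-note beat duration = 60000 / 203 ms
Beats per measure (4/4) = 4
One measure = 4 × 60000 / 203 = 240000 / 203 ms
4 measures = 4 × 240000 / 203 = 960000 / 203
= 4729.1 ms


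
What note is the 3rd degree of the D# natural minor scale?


Natural minor scale pattern: W-H-W-W-H-W-W (2-1-2-2-1-2-2 semitones)
Starting from D#:
  D# + 2 semitones → E#
  E# + 1 semitone → F#
  F# + 2 semitones → G#
  G# + 2 semitones → A#
  A# + 1 semitone → B
  B + 2 semitones → C#
  C# + 2 semitones → D#
Scale: D# E# F# G# A# B C#
Degree 3 = F#


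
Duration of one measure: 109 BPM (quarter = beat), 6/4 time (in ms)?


Quarter-note beat duration = 60000 / 109 ms
Beats per measure (6/4) = 6
One measure = 6 × 60000 / 109 = 360000 / 109 ms
= 3302.8 ms


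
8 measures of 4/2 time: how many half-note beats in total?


Time signature 4/2: the bottom number 2 means the half note gets one count
The top number 4 means 4 half-note beats per measure
Total = 4 × 8 measures
= 32 half-note beats


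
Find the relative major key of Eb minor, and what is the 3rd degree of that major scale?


Reasoning:
The relative major shares the key signature and is a minor 3rd above the minor tonic
A minor 3rd above Eb is Gb
→ relative major of Eb minor is Gb major
Gb major scale: Gb Ab Bb Cb Db Eb F
= Gb major; 3rd degree = Bb


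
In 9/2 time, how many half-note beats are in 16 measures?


Time signature 9/2: the bottom number 2 means the half note gets one count
The top number 9 means 9 half-note beats per measure
Total = 9 × 16 measures
= 144 half-note beats


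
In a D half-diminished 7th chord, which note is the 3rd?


Step by step:
Half-diminished 7th chord = root + minor 3rd + diminished 5th + minor 7th
Seventh chords stack in thirds, so the letter names are D-F-A-C
Root: D
Minor 3rd above D: F
Diminished 5th above D: Ab
Minor 7th above D: C
The 3rd = F


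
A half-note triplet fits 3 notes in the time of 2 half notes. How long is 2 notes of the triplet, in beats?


Working:
Triplet: 3 notes occupy the space of 2 half notes
Space = 2 × 2 = 4 beats
Each triplet note = 4 / 3 = 4/3 beats
2 notes = 2 × 4/3 = 8/3
= 8/3 beats


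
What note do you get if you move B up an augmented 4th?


Solution.
augmented 4th: 4 letter names, 6 semitones
Letter: B + 3 → E
Pitch: B + 6 semitones, spelled as an E → E#
= E#


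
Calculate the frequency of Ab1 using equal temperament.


Working:
f = 440 × 2^(n/12) where n = semitones from A4
Ab1: -37 semitones from A4
f = 440 × 2^(-37/12)
f = 51.91 Hz


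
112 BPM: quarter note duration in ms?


One quarter-note beat = 60000 / BPM = 60000 / 112 ms
Duration = 60000 / 112
= 535.7 ms


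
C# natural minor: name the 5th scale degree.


Working:
Natural minor scale pattern: W-H-W-W-H-W-W (2-1-2-2-1-2-2 semitones)
Starting from C#:
  C# + 2 semitones → D#
  D# + 1 semitone → E
  E + 2 semitones → F#
  F# + 2 semitones → G#
  G# + 1 semitone → A
  A + 2 semitones → B
  B + 2 semitones → C#
Scale: C# D# E F# G# A B
Degree 5 = G#


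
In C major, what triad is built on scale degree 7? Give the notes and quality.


Working:
C major scale: C D E F G A B
Diatonic triad on degree 7 stacks scale notes 7, 2, 4: B D F
B→D = 3 semitones; B→F = 6 semitones → diminished triad
= B D F (diminished)


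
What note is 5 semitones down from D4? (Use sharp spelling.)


Step by step:
D4: chromatic position 2 in octave 4 → absolute = 4×12 + 2 = 50
Transpose down 5: 50 - 5 = 45
45 = 3×12 + 9 → A in octave 3
Result = A3


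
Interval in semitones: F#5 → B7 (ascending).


Absolute semitone position = octave×12 + chromatic position
F#5: 5×12 + 6 = 66
B7: 7×12 + 11 = 95
Difference = 95 - 66 = 29
= 29 semitones


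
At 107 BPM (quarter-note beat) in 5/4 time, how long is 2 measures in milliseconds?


Solution.
Quarter-note beat duration = 60000 / 107 ms
Beats per measure (5/4) = 5
One measure = 5 × 60000 / 107 = 300000 / 107 ms
2 measures = 2 × 300000 / 107 = 600000 / 107
= 5607.5 ms


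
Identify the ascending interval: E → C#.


Reasoning:
Letter names: E → C spans 6 letter names → a 6th
Semitones: E → C# = 9 half-steps
A 6th of 9 semitones is a major 6th
= major 6th


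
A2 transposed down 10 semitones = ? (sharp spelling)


Solution.
A2: chromatic position 9 in octave 2 → absolute = 2×12 + 9 = 33
Transpose down 10: 33 - 10 = 23
23 = 1×12 + 11 → B in octave 1
Result = B1


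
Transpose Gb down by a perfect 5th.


Step by step:
perfect 5th: 5 letter names, 7 semitones
Letter: G - 4 → C
Pitch: Gb - 7 semitones, spelled as a C → Cb
= Cb


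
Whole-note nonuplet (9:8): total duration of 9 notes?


Nonuplet: 9 notes occupy the space of 8 whole notes
Space = 8 × 4 = 32 beats
Each nonuplet note = 32 / 9 = 32/9 beats
9 notes = 9 × 32/9 = 32
= 32 beats


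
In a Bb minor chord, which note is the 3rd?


Solution.
Minor triad = root + minor 3rd (3 semitones) + perfect 5th (7 semitones)
A triad on Bb stacks thirds, so the chord tones use letter names B-D-F
Root: Bb
Minor 3rd above Bb: Db
Perfect 5th above Bb: F
The 3rd = Db


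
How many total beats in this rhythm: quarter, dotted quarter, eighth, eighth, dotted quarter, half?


Step by step:
Beat values:
  quarter = 1 beat
  dotted quarter = 1.5 beats
  eighth = 0.5 beats
  eighth = 0.5 beats
  dotted quarter = 1.5 beats
  half = 2 beats
Sum = 1 + 1.5 + 0.5 + 0.5 + 1.5 + 2
= 7 beats


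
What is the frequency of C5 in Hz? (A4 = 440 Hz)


Working:
f = 440 × 2^(n/12) where n = semitones from A4
C5: 3 semitones from A4
f = 440 × 2^(3/12)
f = 523.25 Hz


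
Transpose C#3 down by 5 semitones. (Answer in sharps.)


Working:
C#3: chromatic position 1 in octave 3 → absolute = 3×12 + 1 = 37
Transpose down 5: 37 - 5 = 32
32 = 2×12 + 8 → G# in octave 2
Result = G#2


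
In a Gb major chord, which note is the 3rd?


Major triad = root + major 3rd (4 semitones) + perfect 5th (7 semitones)
A triad on Gb stacks thirds, so the chord tones use letter names G-B-D
Root: Gb
Major 3rd above Gb: Bb
Perfect 5th above Gb: Db
The 3rd = Bb


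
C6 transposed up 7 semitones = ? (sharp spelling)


Let's work it out.
C6: chromatic position 0 in octave 6 → absolute = 6×12 + 0 = 72
Transpose up 7: 72 + 7 = 79
79 = 6×12 + 7 → G in octave 6
Result = G6


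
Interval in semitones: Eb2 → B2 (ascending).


Let's work it out.
Absolute semitone position = octave×12 + chromatic position
Eb2: 2×12 + 3 = 27
B2: 2×12 + 11 = 35
Difference = 35 - 27 = 8
= 8 semitones


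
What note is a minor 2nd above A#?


Reasoning:
A 2nd spans 2 letter names, so from A we land on B
A minor 2nd = 1 semitone above A#
Spell B at that pitch: B
= B


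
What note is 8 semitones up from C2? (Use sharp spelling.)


Let's work it out.
C2: chromatic position 0 in octave 2 → absolute = 2×12 + 0 = 24
Transpose up 8: 24 + 8 = 32
32 = 2×12 + 8 → G# in octave 2
Result = G#2


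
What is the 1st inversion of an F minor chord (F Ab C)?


Let's work it out.
Root position: F Ab C
1st inversion: move root up an octave
Bass note: Ab
Notes (bottom to top) = Ab C F


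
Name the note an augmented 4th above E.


A 4th spans 4 letter names, so from E we land on A
An augmented 4th = 6 semitones above E
Spell A at that pitch: A#
= A#


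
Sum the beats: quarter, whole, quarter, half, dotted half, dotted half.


Reasoning:
Beat values:
  quarter = 1 beat
  whole = 4 beats
  quarter = 1 beat
  half = 2 beats
  dotted half = 3 beats
  dotted half = 3 beats
Sum = 1 + 4 + 1 + 2 + 3 + 3
= 14 beats


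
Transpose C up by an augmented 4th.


Working:
augmented 4th: 4 letter names, 6 semitones
Letter: C + 3 → F
Pitch: C + 6 semitones, spelled as an F → F#
= F#


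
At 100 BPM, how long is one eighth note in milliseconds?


Step by step:
One quarter-note beat = 60000 / BPM = 60000 / 100 ms
Eighth note = 1/2 × quarter note
Duration = 1/2 × 60000 / 100 = 30000 / 100
= 300.0 ms


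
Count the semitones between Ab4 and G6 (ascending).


Let's work it out.
Absolute semitone position = octave×12 + chromatic position
Ab4: 4×12 + 8 = 56
G6: 6×12 + 7 = 79
Difference = 79 - 56 = 23
= 23 semitones


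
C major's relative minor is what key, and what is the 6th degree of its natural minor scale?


Step by step:
The relative minor shares the major's key signature and starts on its 6th degree
6th degree = a major 6th above the tonic; a major 6th above C is A
→ relative minor of C major is A minor
A natural minor scale: A B C D E F G
= A minor; 6th degree = F


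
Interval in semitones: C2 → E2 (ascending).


Step by step:
Absolute semitone position = octave×12 + chromatic position
C2: 2×12 + 0 = 24
E2: 2×12 + 4 = 28
Difference = 28 - 24 = 4
= 4 semitones


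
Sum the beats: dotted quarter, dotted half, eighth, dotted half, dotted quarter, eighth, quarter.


Reasoning:
Beat values:
  dotted quarter = 1.5 beats
  dotted half = 3 beats
  eighth = 0.5 beats
  dotted half = 3 beats
  dotted quarter = 1.5 beats
  eighth = 0.5 beats
  quarter = 1 beat
Sum = 1.5 + 3 + 0.5 + 3 + 1.5 + 0.5 + 1
= 11 beats


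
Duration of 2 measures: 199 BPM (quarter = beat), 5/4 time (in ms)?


Step by step:
Quarter-note beat duration = 60000 / 199 ms
Beats per measure (5/4) = 5
One measure = 5 × 60000 / 199 = 300000 / 199 ms
2 measures = 2 × 300000 / 199 = 600000 / 199
= 3015.1 ms


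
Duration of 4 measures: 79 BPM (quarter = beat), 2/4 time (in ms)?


Let's work it out.
Quarter-note beat duration = 60000 / 79 ms
Beats per measure (2/4) = 2
One measure = 2 × 60000 / 79 = 120000 / 79 ms
4 measures = 4 × 120000 / 79 = 480000 / 79
= 6075.9 ms


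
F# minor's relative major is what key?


The relative major shares the key signature and is a minor 3rd above the minor tonic
A minor 3rd above F# is A
→ relative major of F# minor is A major
= A major


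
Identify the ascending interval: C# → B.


Step by step:
Letter names: C → B spans 7 letter names → a 7th
Semitones: C# → B = 10 half-steps
A 7th of 10 semitones is a minor 7th
= minor 7th


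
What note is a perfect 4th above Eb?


Reasoning:
A 4th spans 4 letter names, so from E we land on A
A perfect 4th = 5 semitones above Eb
Spell A at that pitch: Ab
= Ab


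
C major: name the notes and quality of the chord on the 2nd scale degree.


C major scale: C D E F G A B
Diatonic triad on degree 2 stacks scale notes 2, 4, 6: D F A
D→F = 3 semitones; D→A = 7 semitones → minor triad
= D F A (minor)


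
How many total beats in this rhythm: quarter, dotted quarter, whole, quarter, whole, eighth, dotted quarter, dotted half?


Beat values:
  quarter = 1 beat
  dotted quarter = 1.5 beats
  whole = 4 beats
  quarter = 1 beat
  whole = 4 beats
  eighth = 0.5 beats
  dotted quarter = 1.5 beats
  dotted half = 3 beats
Sum = 1 + 1.5 + 4 + 1 + 4 + 0.5 + 1.5 + 3
= 16.5 beats


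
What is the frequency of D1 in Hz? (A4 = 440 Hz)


Reasoning:
f = 440 × 2^(n/12) where n = semitones from A4
D1: -43 semitones from A4
f = 440 × 2^(-43/12)
f = 36.71 Hz


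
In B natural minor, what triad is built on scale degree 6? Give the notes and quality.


Reasoning:
B natural minor scale: B C# D E F# G A
Diatonic triad on degree 6 stacks scale notes 6, 1, 3: G B D
G→B = 4 semitones; G→D = 7 semitones → major triad
= G B D (major)


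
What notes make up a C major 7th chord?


Major 7th chord = root + major 3rd + perfect 5th + major 7th
Seventh chords stack in thirds, so the letter names are C-E-G-B
Root: C
Major 3rd above C: E
Perfect 5th above C: G
Major 7th above C: B
Chord = C E G B


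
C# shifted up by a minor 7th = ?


Solution.
minor 7th: 7 letter names, 10 semitones
Letter: C + 6 → B
Pitch: C# + 10 semitones, spelled as a B → B
= B


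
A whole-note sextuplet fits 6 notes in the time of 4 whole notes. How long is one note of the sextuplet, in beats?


Let's work it out.
Sextuplet: 6 notes occupy the space of 4 whole notes
Space = 4 × 4 = 16 beats
Each sextuplet note = 16 / 6 = 8/3 beats
= 8/3 beats


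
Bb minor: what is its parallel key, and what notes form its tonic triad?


Parallel keys share the same tonic but differ in mode
Bb minor → parallel is Bb major
Tonic triad of Bb major = Bb D F
= Bb major; triad = Bb D F


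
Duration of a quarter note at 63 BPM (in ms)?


Solution.
One quarter-note beat = 60000 / BPM = 60000 / 63 ms
Duration = 60000 / 63
= 952.4 ms


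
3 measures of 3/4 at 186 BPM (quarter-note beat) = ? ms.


Step by step:
Quarter-note beat duration = 60000 / 186 ms
Beats per measure (3/4) = 3
One measure = 3 × 60000 / 186 = 180000 / 186 ms
3 measures = 3 × 180000 / 186 = 540000 / 186
= 2903.2 ms


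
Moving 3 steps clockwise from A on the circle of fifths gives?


Reasoning:
Each clockwise step on the circle of fifths moves up a perfect 5th
From A: A → E → B → F#/Gb
= F#/Gb


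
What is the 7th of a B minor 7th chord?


Let's work it out.
Minor 7th chord = root + minor 3rd + perfect 5th + minor 7th
Seventh chords stack in thirds, so the letter names are B-D-F-A
Root: B
Minor 3rd above B: D
Perfect 5th above B: F#
Minor 7th above B: A
The 7th = A


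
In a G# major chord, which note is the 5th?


Working:
Major triad = root + major 3rd (4 semitones) + perfect 5th (7 semitones)
A triad on G# stacks thirds, so the chord tones use letter names G-B-D
Root: G#
Major 3rd above G#: B#
Perfect 5th above G#: D#
The 5th = D#


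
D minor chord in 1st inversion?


Reasoning:
Root position: D F A
1st inversion: move root up an octave
Bass note: F
Notes (bottom to top) = F A D


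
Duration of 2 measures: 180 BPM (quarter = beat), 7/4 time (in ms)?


Solution.
Quarter-note beat duration = 60000 / 180 ms
Beats per measure (7/4) = 7
One measure = 7 × 60000 / 180 = 420000 / 180 ms
2 measures = 2 × 420000 / 180 = 840000 / 180
= 4666.7 ms


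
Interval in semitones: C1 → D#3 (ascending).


Absolute semitone position = octave×12 + chromatic position
C1: 1×12 + 0 = 12
D#3: 3×12 + 3 = 39
Difference = 39 - 12 = 27
= 27 semitones


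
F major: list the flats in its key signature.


Let's work it out.
Flat major keys: C(0), F(1), Bb(2), Eb(3), Ab(4), Db(5), Gb(6), Cb(7)
F major has 1 flat
Order of flats: Bb Eb Ab Db Gb Cb Fb → first 1: Bb
= Bb


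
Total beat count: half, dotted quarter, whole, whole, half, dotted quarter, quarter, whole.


Beat values:
  half = 2 beats
  dotted quarter = 1.5 beats
  whole = 4 beats
  whole = 4 beats
  half = 2 beats
  dotted quarter = 1.5 beats
  quarter = 1 beat
  whole = 4 beats
Sum = 2 + 1.5 + 4 + 4 + 2 + 1.5 + 1 + 4
= 20 beats


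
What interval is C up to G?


Letter names: C → G spans 5 letter names → a 5th
Semitones: C → G = 7 half-steps
A 5th of 7 semitones is a perfect 5th
= perfect 5th


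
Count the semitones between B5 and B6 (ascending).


Solution.
Absolute semitone position = octave×12 + chromatic position
B5: 5×12 + 11 = 71
B6: 6×12 + 11 = 83
Difference = 83 - 71 = 12
= 12 semitones


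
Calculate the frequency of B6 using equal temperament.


Working:
f = 440 × 2^(n/12) where n = semitones from A4
B6: 26 semitones from A4
f = 440 × 2^(26/12)
f = 1975.53 Hz


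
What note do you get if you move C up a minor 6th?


minor 6th: 6 letter names, 8 semitones
Letter: C + 5 → A
Pitch: C + 8 semitones, spelled as an A → Ab
= Ab


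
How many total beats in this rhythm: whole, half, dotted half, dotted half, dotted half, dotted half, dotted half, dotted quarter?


Reasoning:
Beat values:
  whole = 4 beats
  half = 2 beats
  dotted half = 3 beats
  dotted half = 3 beats
  dotted half = 3 beats
  dotted half = 3 beats
  dotted half = 3 beats
  dotted quarter = 1.5 beats
Sum = 4 + 2 + 3 + 3 + 3 + 3 + 3 + 1.5
= 22.5 beats


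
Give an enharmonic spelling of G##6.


Enharmonic notes sound the same pitch but are spelled with different letter names
G## and A name the same pitch class
= A6


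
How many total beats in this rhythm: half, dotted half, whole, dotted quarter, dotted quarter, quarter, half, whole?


Solution.
Beat values:
  half = 2 beats
  dotted half = 3 beats
  whole = 4 beats
  dotted quarter = 1.5 beats
  dotted quarter = 1.5 beats
  quarter = 1 beat
  half = 2 beats
  whole = 4 beats
Sum = 2 + 3 + 4 + 1.5 + 1.5 + 1 + 2 + 4
= 19 beats


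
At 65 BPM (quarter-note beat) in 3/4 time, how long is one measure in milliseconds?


Let's work it out.
Quarter-note beat duration = 60000 / 65 ms
Beats per measure (3/4) = 3
One measure = 3 × 60000 / 65 = 180000 / 65 ms
= 2769.2 ms


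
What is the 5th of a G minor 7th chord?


Minor 7th chord = root + minor 3rd + perfect 5th + minor 7th
Seventh chords stack in thirds, so the letter names are G-B-D-F
Root: G
Minor 3rd above G: Bb
Perfect 5th above G: D
Minor 7th above G: F
The 5th = D


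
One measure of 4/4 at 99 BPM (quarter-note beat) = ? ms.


Reasoning:
Quarter-note beat duration = 60000 / 99 ms
Beats per measure (4/4) = 4
One measure = 4 × 60000 / 99 = 240000 / 99 ms
= 2424.2 ms


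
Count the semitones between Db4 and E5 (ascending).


Reasoning:
Absolute semitone position = octave×12 + chromatic position
Db4: 4×12 + 1 = 49
E5: 5×12 + 4 = 64
Difference = 64 - 49 = 15
= 15 semitones


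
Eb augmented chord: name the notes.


Solution.
Augmented triad = root + major 3rd (4 semitones) + augmented 5th (8 semitones)
A triad on Eb stacks thirds, so the chord tones use letter names E-G-B
Root: Eb
Major 3rd above Eb: G
Augmented 5th above Eb: B
Chord = Eb G B


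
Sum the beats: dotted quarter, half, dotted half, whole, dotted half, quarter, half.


Let's work it out.
Beat values:
  dotted quarter = 1.5 beats
  half = 2 beats
  dotted half = 3 beats
  whole = 4 beats
  dotted half = 3 beats
  quarter = 1 beat
  half = 2 beats
Sum = 1.5 + 2 + 3 + 4 + 3 + 1 + 2
= 16.5 beats


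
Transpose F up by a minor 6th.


Let's work it out.
minor 6th: 6 letter names, 8 semitones
Letter: F + 5 → D
Pitch: F + 8 semitones, spelled as a D → Db
= Db


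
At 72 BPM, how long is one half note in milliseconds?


Step by step:
One quarter-note beat = 60000 / BPM = 60000 / 72 ms
Half note = 2 × quarter note
Duration = 2 × 60000 / 72 = 120000 / 72
= 1666.7 ms


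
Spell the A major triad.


Reasoning:
Major triad = root + major 3rd (4 semitones) + perfect 5th (7 semitones)
A triad on A stacks thirds, so the chord tones use letter names A-C-E
Root: A
Major 3rd above A: C#
Perfect 5th above A: E
Chord = A C# E


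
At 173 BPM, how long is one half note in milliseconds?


One quarter-note beat = 60000 / BPM = 60000 / 173 ms
Half note = 2 × quarter note
Duration = 2 × 60000 / 173 = 120000 / 173
= 693.6 ms


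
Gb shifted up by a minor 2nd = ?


Working:
minor 2nd: 2 letter names, 1 semitones
Letter: G + 1 → A
Pitch: Gb + 1 semitones, spelled as an A → Abb
= Abb


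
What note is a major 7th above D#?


A 7th spans 7 letter names, so from D we land on C
A major 7th = 11 semitones above D#
Spell C at that pitch: C##
= C##


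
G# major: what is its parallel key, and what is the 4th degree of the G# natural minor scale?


Parallel keys share the same tonic but differ in mode
G# major → parallel is G# minor
G# natural minor scale: G# A# B C# D# E F#
= G# minor; 4th degree = C#


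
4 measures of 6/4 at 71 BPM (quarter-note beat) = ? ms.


Let's work it out.
Quarter-note beat duration = 60000 / 71 ms
Beats per measure (6/4) = 6
One measure = 6 × 60000 / 71 = 360000 / 71 ms
4 measures = 4 × 360000 / 71 = 1440000 / 71
= 20281.7 ms


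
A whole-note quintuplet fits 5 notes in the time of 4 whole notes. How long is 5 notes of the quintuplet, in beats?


Step by step:
Quintuplet: 5 notes occupy the space of 4 whole notes
Space = 4 × 4 = 16 beats
Each quintuplet note = 16 / 5 = 16/5 beats
5 notes = 5 × 16/5 = 16
= 16 beats


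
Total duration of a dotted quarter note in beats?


Step by step:
Base quarter note = 1 beat
Dot 1 adds half the previous value: +1/2
One dotted quarter = 1 + 1/2 = 3/2
= 3/2 beats


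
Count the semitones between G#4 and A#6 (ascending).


Solution.
Absolute semitone position = octave×12 + chromatic position
G#4: 4×12 + 8 = 56
A#6: 6×12 + 10 = 82
Difference = 82 - 56 = 26
= 26 semitones


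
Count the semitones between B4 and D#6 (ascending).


Absolute semitone position = octave×12 + chromatic position
B4: 4×12 + 11 = 59
D#6: 6×12 + 3 = 75
Difference = 75 - 59 = 16
= 16 semitones


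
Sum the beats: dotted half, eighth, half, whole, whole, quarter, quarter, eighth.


Step by step:
Beat values:
  dotted half = 3 beats
  eighth = 0.5 beats
  half = 2 beats
  whole = 4 beats
  whole = 4 beats
  quarter = 1 beat
  quarter = 1 beat
  eighth = 0.5 beats
Sum = 3 + 0.5 + 2 + 4 + 4 + 1 + 1 + 0.5
= 16 beats


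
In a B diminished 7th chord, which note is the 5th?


Solution.
Diminished 7th chord = root + minor 3rd + diminished 5th + diminished 7th
Seventh chords stack in thirds, so the letter names are B-D-F-A
Root: B
Minor 3rd above B: D
Diminished 5th above B: F
Diminished 7th above B: Ab
The 5th = F


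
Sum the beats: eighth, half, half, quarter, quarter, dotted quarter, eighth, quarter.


Working:
Beat values:
  eighth = 0.5 beats
  half = 2 beats
  half = 2 beats
  quarter = 1 beat
  quarter = 1 beat
  dotted quarter = 1.5 beats
  eighth = 0.5 beats
  quarter = 1 beat
Sum = 0.5 + 2 + 2 + 1 + 1 + 1.5 + 0.5 + 1
= 9.5 beats


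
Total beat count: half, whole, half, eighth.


Beat values:
  half = 2 beats
  whole = 4 beats
  half = 2 beats
  eighth = 0.5 beats
Sum = 2 + 4 + 2 + 0.5
= 8.5 beats


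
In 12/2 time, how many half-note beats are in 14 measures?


Time signature 12/2: the bottom number 2 means the half note gets one count
The top number 12 means 12 half-note beats per measure
Total = 12 × 14 measures
= 168 half-note beats


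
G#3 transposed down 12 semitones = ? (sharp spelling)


Step by step:
G#3: chromatic position 8 in octave 3 → absolute = 3×12 + 8 = 44
Transpose down 12: 44 - 12 = 32
32 = 2×12 + 8 → G# in octave 2
Result = G#2


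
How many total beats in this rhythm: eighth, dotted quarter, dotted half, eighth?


Let's work it out.
Beat values:
  eighth = 0.5 beats
  dotted quarter = 1.5 beats
  dotted half = 3 beats
  eighth = 0.5 beats
Sum = 0.5 + 1.5 + 3 + 0.5
= 5.5 beats


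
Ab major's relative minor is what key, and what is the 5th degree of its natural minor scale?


Working:
The relative minor shares the major's key signature and starts on its 6th degree
6th degree = a major 6th above the tonic; a major 6th above Ab is F
→ relative minor of Ab major is F minor
F natural minor scale: F G Ab Bb C Db Eb
= F minor; 5th degree = C


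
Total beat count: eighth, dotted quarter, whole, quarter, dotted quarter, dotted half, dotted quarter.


Working:
Beat values:
  eighth = 0.5 beats
  dotted quarter = 1.5 beats
  whole = 4 beats
  quarter = 1 beat
  dotted quarter = 1.5 beats
  dotted half = 3 beats
  dotted quarter = 1.5 beats
Sum = 0.5 + 1.5 + 4 + 1 + 1.5 + 3 + 1.5
= 13 beats


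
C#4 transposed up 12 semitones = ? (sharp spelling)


Working:
C#4: chromatic position 1 in octave 4 → absolute = 4×12 + 1 = 49
Transpose up 12: 49 + 12 = 61
61 = 5×12 + 1 → C# in octave 5
Result = C#5


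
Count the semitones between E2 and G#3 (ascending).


Reasoning:
Absolute semitone position = octave×12 + chromatic position
E2: 2×12 + 4 = 28
G#3: 3×12 + 8 = 44
Difference = 44 - 28 = 16
= 16 semitones


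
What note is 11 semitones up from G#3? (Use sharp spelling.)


Solution.
G#3: chromatic position 8 in octave 3 → absolute = 3×12 + 8 = 44
Transpose up 11: 44 + 11 = 55
55 = 4×12 + 7 → G in octave 4
Result = G4


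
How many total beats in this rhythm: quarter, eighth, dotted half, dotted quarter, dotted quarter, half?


Reasoning:
Beat values:
  quarter = 1 beat
  eighth = 0.5 beats
  dotted half = 3 beats
  dotted quarter = 1.5 beats
  dotted quarter = 1.5 beats
  half = 2 beats
Sum = 1 + 0.5 + 3 + 1.5 + 1.5 + 2
= 9.5 beats


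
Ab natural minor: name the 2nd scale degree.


Natural minor scale pattern: W-H-W-W-H-W-W (2-1-2-2-1-2-2 semitones)
Starting from Ab:
  Ab + 2 semitones → Bb
  Bb + 1 semitone → Cb
  Cb + 2 semitones → Db
  Db + 2 semitones → Eb
  Eb + 1 semitone → Fb
  Fb + 2 semitones → Gb
  Gb + 2 semitones → Ab
Scale: Ab Bb Cb Db Eb Fb Gb
Degree 2 = Bb


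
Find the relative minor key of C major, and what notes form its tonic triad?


Solution.
The relative minor shares the major's key signature and starts on its 6th degree
6th degree = a major 6th above the tonic; a major 6th above C is A
→ relative minor of C major is A minor
Tonic triad of A minor = root + minor 3rd + perfect 5th = A C E
= A minor; triad = A C E


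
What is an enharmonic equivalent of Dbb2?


Enharmonic notes sound the same pitch but are spelled with different letter names
Dbb and C name the same pitch class
= C2


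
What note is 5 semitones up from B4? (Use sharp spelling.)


Reasoning:
B4: chromatic position 11 in octave 4 → absolute = 4×12 + 11 = 59
Transpose up 5: 59 + 5 = 64
64 = 5×12 + 4 → E in octave 5
Result = E5


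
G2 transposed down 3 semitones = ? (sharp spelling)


G2: chromatic position 7 in octave 2 → absolute = 2×12 + 7 = 31
Transpose down 3: 31 - 3 = 28
28 = 2×12 + 4 → E in octave 2
Result = E2


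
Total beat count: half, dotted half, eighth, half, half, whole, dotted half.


Beat values:
  half = 2 beats
  dotted half = 3 beats
  eighth = 0.5 beats
  half = 2 beats
  half = 2 beats
  whole = 4 beats
  dotted half = 3 beats
Sum = 2 + 3 + 0.5 + 2 + 2 + 4 + 3
= 16.5 beats


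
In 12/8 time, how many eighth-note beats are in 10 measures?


Time signature 12/8: the bottom number 8 means the eighth note gets one count
The top number 12 means 12 eighth-note beats per measure
Total = 12 × 10 measures
= 120 eighth-note beats


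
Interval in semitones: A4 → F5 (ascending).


Step by step:
Absolute semitone position = octave×12 + chromatic position
A4: 4×12 + 9 = 57
F5: 5×12 + 5 = 65
Difference = 65 - 57 = 8
= 8 semitones


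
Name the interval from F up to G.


Reasoning:
Letter names: F → G spans 2 letter names → a 2nd
Semitones: F → G = 2 half-steps
A 2nd of 2 semitones is a major 2nd
= major 2nd


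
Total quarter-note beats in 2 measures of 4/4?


Step by step:
Time signature 4/4: the bottom number 4 means the quarter note gets one count
The top number 4 means 4 quarter-note beats per measure
Total = 4 × 2 measures
= 8 quarter-note beats


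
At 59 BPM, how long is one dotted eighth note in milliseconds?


One quarter-note beat = 60000 / BPM = 60000 / 59 ms
Dotted eighth note = 3/4 × quarter note
Duration = 3/4 × 60000 / 59 = 45000 / 59
= 762.7 ms


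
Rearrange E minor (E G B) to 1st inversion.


Step by step:
Root position: E G B
1st inversion: move root up an octave
Bass note: G
Notes (bottom to top) = G B E


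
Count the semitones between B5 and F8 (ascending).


Absolute semitone position = octave×12 + chromatic position
B5: 5×12 + 11 = 71
F8: 8×12 + 5 = 101
Difference = 101 - 71 = 30
= 30 semitones


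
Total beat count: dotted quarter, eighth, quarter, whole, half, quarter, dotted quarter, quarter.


Beat values:
  dotted quarter = 1.5 beats
  eighth = 0.5 beats
  quarter = 1 beat
  whole = 4 beats
  half = 2 beats
  quarter = 1 beat
  dotted quarter = 1.5 beats
  quarter = 1 beat
Sum = 1.5 + 0.5 + 1 + 4 + 2 + 1 + 1.5 + 1
= 12.5 beats


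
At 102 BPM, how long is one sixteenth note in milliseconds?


Working:
One quarter-note beat = 60000 / BPM = 60000 / 102 ms
Sixteenth note = 1/4 × quarter note
Duration = 1/4 × 60000 / 102 = 15000 / 102
= 147.1 ms


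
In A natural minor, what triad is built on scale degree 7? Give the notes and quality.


A natural minor scale: A B C D E F G
Diatonic triad on degree 7 stacks scale notes 7, 2, 4: G B D
G→B = 4 semitones; G→D = 7 semitones → major triad
= G B D (major)


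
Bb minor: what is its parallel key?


Working:
Parallel keys share the same tonic but differ in mode
Bb minor → parallel is Bb major
= Bb major


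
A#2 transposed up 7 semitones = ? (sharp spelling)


Working:
A#2: chromatic position 10 in octave 2 → absolute = 2×12 + 10 = 34
Transpose up 7: 34 + 7 = 41
41 = 3×12 + 5 → F in octave 3
Result = F3


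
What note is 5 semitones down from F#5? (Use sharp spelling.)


F#5: chromatic position 6 in octave 5 → absolute = 5×12 + 6 = 66
Transpose down 5: 66 - 5 = 61
61 = 5×12 + 1 → C# in octave 5
Result = C#5


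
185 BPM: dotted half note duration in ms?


One quarter-note beat = 60000 / BPM = 60000 / 185 ms
Dotted half note = 3 × quarter note
Duration = 3 × 60000 / 185 = 180000 / 185
= 973.0 ms


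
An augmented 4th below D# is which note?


Let's work it out.
A 4th spans 4 letter names, so from D we land on A
An augmented 4th = 6 semitones below D#
Spell A at that pitch: A
= A


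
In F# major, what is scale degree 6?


Step by step:
Major scale pattern: W-W-H-W-W-W-H (2-2-1-2-2-2-1 semitones)
Starting from F#:
  F# + 2 semitones → G#
  G# + 2 semitones → A#
  A# + 1 semitone → B
  B + 2 semitones → C#
  C# + 2 semitones → D#
  D# + 2 semitones → E#
  E# + 1 semitone → F#
Scale: F# G# A# B C# D# E#
Degree 6 = D#


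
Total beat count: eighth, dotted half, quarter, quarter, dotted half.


Beat values:
  eighth = 0.5 beats
  dotted half = 3 beats
  quarter = 1 beat
  quarter = 1 beat
  dotted half = 3 beats
Sum = 0.5 + 3 + 1 + 1 + 3
= 8.5 beats


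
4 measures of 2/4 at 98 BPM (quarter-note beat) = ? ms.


Reasoning:
Quarter-note beat duration = 60000 / 98 ms
Beats per measure (2/4) = 2
One measure = 2 × 60000 / 98 = 120000 / 98 ms
4 measures = 4 × 120000 / 98 = 480000 / 98
= 4898.0 ms


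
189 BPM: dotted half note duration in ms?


Reasoning:
One quarter-note beat = 60000 / BPM = 60000 / 189 ms
Dotted half note = 3 × quarter note
Duration = 3 × 60000 / 189 = 180000 / 189
= 952.4 ms


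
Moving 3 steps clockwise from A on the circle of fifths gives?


Solution.
Each clockwise step on the circle of fifths moves up a perfect 5th
From A: A → E → B → F#/Gb
= F#/Gb


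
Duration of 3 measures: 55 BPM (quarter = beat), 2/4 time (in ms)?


Quarter-note beat duration = 60000 / 55 ms
Beats per measure (2/4) = 2
One measure = 2 × 60000 / 55 = 120000 / 55 ms
3 measures = 3 × 120000 / 55 = 360000 / 55
= 6545.5 ms


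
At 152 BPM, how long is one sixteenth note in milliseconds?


Step by step:
One quarter-note beat = 60000 / BPM = 60000 / 152 ms
Sixteenth note = 1/4 × quarter note
Duration = 1/4 × 60000 / 152 = 15000 / 152
= 98.7 ms


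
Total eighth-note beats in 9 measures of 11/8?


Step by step:
Time signature 11/8: the bottom number 8 means the eighth note gets one count
The top number 11 means 11 eighth-note beats per measure
Total = 11 × 9 measures
= 99 eighth-note beats


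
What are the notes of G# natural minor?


Reasoning:
Natural minor scale pattern: W-H-W-W-H-W-W (2-1-2-2-1-2-2 semitones)
Starting from G#:
  G# + 2 semitones → A#
  A# + 1 semitone → B
  B + 2 semitones → C#
  C# + 2 semitones → D#
  D# + 1 semitone → E
  E + 2 semitones → F#
  F# + 2 semitones → G#
Scale = G# A# B C# D# E F#
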